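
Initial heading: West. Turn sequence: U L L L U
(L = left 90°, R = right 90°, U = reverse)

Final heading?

Answer: Final heading: North

Derivation:
Start: West
  U (U-turn (180°)) -> East
  L (left (90° counter-clockwise)) -> North
  L (left (90° counter-clockwise)) -> West
  L (left (90° counter-clockwise)) -> South
  U (U-turn (180°)) -> North
Final: North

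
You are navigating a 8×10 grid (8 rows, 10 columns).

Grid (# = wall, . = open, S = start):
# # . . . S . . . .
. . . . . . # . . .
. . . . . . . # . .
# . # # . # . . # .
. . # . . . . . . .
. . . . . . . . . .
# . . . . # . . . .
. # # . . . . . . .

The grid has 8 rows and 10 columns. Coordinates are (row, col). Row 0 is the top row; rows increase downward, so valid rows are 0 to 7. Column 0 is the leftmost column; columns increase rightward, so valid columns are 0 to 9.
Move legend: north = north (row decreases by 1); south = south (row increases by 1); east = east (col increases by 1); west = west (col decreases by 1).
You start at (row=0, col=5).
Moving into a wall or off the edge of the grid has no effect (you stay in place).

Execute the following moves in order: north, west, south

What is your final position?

Start: (row=0, col=5)
  north (north): blocked, stay at (row=0, col=5)
  west (west): (row=0, col=5) -> (row=0, col=4)
  south (south): (row=0, col=4) -> (row=1, col=4)
Final: (row=1, col=4)

Answer: Final position: (row=1, col=4)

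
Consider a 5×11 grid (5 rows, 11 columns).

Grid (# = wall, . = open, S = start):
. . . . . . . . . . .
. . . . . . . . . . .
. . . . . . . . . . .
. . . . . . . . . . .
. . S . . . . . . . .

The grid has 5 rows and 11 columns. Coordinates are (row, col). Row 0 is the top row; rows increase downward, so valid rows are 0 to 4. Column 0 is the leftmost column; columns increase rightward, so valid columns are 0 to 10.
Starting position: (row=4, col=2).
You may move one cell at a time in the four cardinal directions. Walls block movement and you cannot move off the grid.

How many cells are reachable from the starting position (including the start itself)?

Answer: Reachable cells: 55

Derivation:
BFS flood-fill from (row=4, col=2):
  Distance 0: (row=4, col=2)
  Distance 1: (row=3, col=2), (row=4, col=1), (row=4, col=3)
  Distance 2: (row=2, col=2), (row=3, col=1), (row=3, col=3), (row=4, col=0), (row=4, col=4)
  Distance 3: (row=1, col=2), (row=2, col=1), (row=2, col=3), (row=3, col=0), (row=3, col=4), (row=4, col=5)
  Distance 4: (row=0, col=2), (row=1, col=1), (row=1, col=3), (row=2, col=0), (row=2, col=4), (row=3, col=5), (row=4, col=6)
  Distance 5: (row=0, col=1), (row=0, col=3), (row=1, col=0), (row=1, col=4), (row=2, col=5), (row=3, col=6), (row=4, col=7)
  Distance 6: (row=0, col=0), (row=0, col=4), (row=1, col=5), (row=2, col=6), (row=3, col=7), (row=4, col=8)
  Distance 7: (row=0, col=5), (row=1, col=6), (row=2, col=7), (row=3, col=8), (row=4, col=9)
  Distance 8: (row=0, col=6), (row=1, col=7), (row=2, col=8), (row=3, col=9), (row=4, col=10)
  Distance 9: (row=0, col=7), (row=1, col=8), (row=2, col=9), (row=3, col=10)
  Distance 10: (row=0, col=8), (row=1, col=9), (row=2, col=10)
  Distance 11: (row=0, col=9), (row=1, col=10)
  Distance 12: (row=0, col=10)
Total reachable: 55 (grid has 55 open cells total)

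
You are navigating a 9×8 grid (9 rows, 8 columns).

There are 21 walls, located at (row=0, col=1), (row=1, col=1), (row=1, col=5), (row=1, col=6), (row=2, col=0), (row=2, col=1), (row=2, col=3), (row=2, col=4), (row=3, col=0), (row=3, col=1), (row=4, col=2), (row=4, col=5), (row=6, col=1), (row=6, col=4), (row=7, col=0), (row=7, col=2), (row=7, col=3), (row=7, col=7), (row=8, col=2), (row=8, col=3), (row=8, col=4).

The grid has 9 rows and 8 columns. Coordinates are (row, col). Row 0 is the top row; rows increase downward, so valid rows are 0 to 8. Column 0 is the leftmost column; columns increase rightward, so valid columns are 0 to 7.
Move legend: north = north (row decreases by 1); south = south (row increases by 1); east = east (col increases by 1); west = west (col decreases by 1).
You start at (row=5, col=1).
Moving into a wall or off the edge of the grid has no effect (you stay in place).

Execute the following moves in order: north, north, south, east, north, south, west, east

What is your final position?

Start: (row=5, col=1)
  north (north): (row=5, col=1) -> (row=4, col=1)
  north (north): blocked, stay at (row=4, col=1)
  south (south): (row=4, col=1) -> (row=5, col=1)
  east (east): (row=5, col=1) -> (row=5, col=2)
  north (north): blocked, stay at (row=5, col=2)
  south (south): (row=5, col=2) -> (row=6, col=2)
  west (west): blocked, stay at (row=6, col=2)
  east (east): (row=6, col=2) -> (row=6, col=3)
Final: (row=6, col=3)

Answer: Final position: (row=6, col=3)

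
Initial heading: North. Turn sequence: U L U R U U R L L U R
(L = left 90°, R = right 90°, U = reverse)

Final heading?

Answer: Final heading: South

Derivation:
Start: North
  U (U-turn (180°)) -> South
  L (left (90° counter-clockwise)) -> East
  U (U-turn (180°)) -> West
  R (right (90° clockwise)) -> North
  U (U-turn (180°)) -> South
  U (U-turn (180°)) -> North
  R (right (90° clockwise)) -> East
  L (left (90° counter-clockwise)) -> North
  L (left (90° counter-clockwise)) -> West
  U (U-turn (180°)) -> East
  R (right (90° clockwise)) -> South
Final: South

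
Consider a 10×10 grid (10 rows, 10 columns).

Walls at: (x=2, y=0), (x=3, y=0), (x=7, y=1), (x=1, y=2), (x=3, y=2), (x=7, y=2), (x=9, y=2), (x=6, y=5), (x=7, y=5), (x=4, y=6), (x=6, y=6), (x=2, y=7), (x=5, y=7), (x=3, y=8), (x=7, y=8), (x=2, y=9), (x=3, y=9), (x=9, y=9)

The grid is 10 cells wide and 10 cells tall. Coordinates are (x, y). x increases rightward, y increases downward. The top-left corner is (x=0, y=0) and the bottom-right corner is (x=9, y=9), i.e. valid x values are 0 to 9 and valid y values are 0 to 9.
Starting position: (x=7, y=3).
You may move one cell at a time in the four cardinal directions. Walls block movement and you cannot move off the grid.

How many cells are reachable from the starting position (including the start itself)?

BFS flood-fill from (x=7, y=3):
  Distance 0: (x=7, y=3)
  Distance 1: (x=6, y=3), (x=8, y=3), (x=7, y=4)
  Distance 2: (x=6, y=2), (x=8, y=2), (x=5, y=3), (x=9, y=3), (x=6, y=4), (x=8, y=4)
  Distance 3: (x=6, y=1), (x=8, y=1), (x=5, y=2), (x=4, y=3), (x=5, y=4), (x=9, y=4), (x=8, y=5)
  Distance 4: (x=6, y=0), (x=8, y=0), (x=5, y=1), (x=9, y=1), (x=4, y=2), (x=3, y=3), (x=4, y=4), (x=5, y=5), (x=9, y=5), (x=8, y=6)
  Distance 5: (x=5, y=0), (x=7, y=0), (x=9, y=0), (x=4, y=1), (x=2, y=3), (x=3, y=4), (x=4, y=5), (x=5, y=6), (x=7, y=6), (x=9, y=6), (x=8, y=7)
  Distance 6: (x=4, y=0), (x=3, y=1), (x=2, y=2), (x=1, y=3), (x=2, y=4), (x=3, y=5), (x=7, y=7), (x=9, y=7), (x=8, y=8)
  Distance 7: (x=2, y=1), (x=0, y=3), (x=1, y=4), (x=2, y=5), (x=3, y=6), (x=6, y=7), (x=9, y=8), (x=8, y=9)
  Distance 8: (x=1, y=1), (x=0, y=2), (x=0, y=4), (x=1, y=5), (x=2, y=6), (x=3, y=7), (x=6, y=8), (x=7, y=9)
  Distance 9: (x=1, y=0), (x=0, y=1), (x=0, y=5), (x=1, y=6), (x=4, y=7), (x=5, y=8), (x=6, y=9)
  Distance 10: (x=0, y=0), (x=0, y=6), (x=1, y=7), (x=4, y=8), (x=5, y=9)
  Distance 11: (x=0, y=7), (x=1, y=8), (x=4, y=9)
  Distance 12: (x=0, y=8), (x=2, y=8), (x=1, y=9)
  Distance 13: (x=0, y=9)
Total reachable: 82 (grid has 82 open cells total)

Answer: Reachable cells: 82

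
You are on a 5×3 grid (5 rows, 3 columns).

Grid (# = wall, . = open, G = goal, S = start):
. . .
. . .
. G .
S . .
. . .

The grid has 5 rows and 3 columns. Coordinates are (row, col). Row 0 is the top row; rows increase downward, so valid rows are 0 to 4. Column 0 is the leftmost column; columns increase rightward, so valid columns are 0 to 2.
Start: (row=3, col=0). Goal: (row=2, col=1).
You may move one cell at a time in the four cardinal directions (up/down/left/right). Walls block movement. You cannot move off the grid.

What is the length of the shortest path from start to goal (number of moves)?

Answer: Shortest path length: 2

Derivation:
BFS from (row=3, col=0) until reaching (row=2, col=1):
  Distance 0: (row=3, col=0)
  Distance 1: (row=2, col=0), (row=3, col=1), (row=4, col=0)
  Distance 2: (row=1, col=0), (row=2, col=1), (row=3, col=2), (row=4, col=1)  <- goal reached here
One shortest path (2 moves): (row=3, col=0) -> (row=3, col=1) -> (row=2, col=1)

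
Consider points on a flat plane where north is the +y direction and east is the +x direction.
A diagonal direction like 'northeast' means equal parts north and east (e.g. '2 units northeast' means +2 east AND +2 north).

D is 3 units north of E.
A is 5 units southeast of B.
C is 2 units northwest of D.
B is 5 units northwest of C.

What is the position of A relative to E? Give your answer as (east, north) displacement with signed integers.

Answer: A is at (east=-2, north=5) relative to E.

Derivation:
Place E at the origin (east=0, north=0).
  D is 3 units north of E: delta (east=+0, north=+3); D at (east=0, north=3).
  C is 2 units northwest of D: delta (east=-2, north=+2); C at (east=-2, north=5).
  B is 5 units northwest of C: delta (east=-5, north=+5); B at (east=-7, north=10).
  A is 5 units southeast of B: delta (east=+5, north=-5); A at (east=-2, north=5).
Therefore A relative to E: (east=-2, north=5).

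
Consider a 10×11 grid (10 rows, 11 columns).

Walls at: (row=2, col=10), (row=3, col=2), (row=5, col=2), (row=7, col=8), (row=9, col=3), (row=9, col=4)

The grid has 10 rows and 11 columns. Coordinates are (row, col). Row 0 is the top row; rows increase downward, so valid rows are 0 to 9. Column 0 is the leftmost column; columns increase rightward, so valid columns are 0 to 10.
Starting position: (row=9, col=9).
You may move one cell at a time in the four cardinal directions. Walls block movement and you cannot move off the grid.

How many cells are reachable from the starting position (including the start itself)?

Answer: Reachable cells: 104

Derivation:
BFS flood-fill from (row=9, col=9):
  Distance 0: (row=9, col=9)
  Distance 1: (row=8, col=9), (row=9, col=8), (row=9, col=10)
  Distance 2: (row=7, col=9), (row=8, col=8), (row=8, col=10), (row=9, col=7)
  Distance 3: (row=6, col=9), (row=7, col=10), (row=8, col=7), (row=9, col=6)
  Distance 4: (row=5, col=9), (row=6, col=8), (row=6, col=10), (row=7, col=7), (row=8, col=6), (row=9, col=5)
  Distance 5: (row=4, col=9), (row=5, col=8), (row=5, col=10), (row=6, col=7), (row=7, col=6), (row=8, col=5)
  Distance 6: (row=3, col=9), (row=4, col=8), (row=4, col=10), (row=5, col=7), (row=6, col=6), (row=7, col=5), (row=8, col=4)
  Distance 7: (row=2, col=9), (row=3, col=8), (row=3, col=10), (row=4, col=7), (row=5, col=6), (row=6, col=5), (row=7, col=4), (row=8, col=3)
  Distance 8: (row=1, col=9), (row=2, col=8), (row=3, col=7), (row=4, col=6), (row=5, col=5), (row=6, col=4), (row=7, col=3), (row=8, col=2)
  Distance 9: (row=0, col=9), (row=1, col=8), (row=1, col=10), (row=2, col=7), (row=3, col=6), (row=4, col=5), (row=5, col=4), (row=6, col=3), (row=7, col=2), (row=8, col=1), (row=9, col=2)
  Distance 10: (row=0, col=8), (row=0, col=10), (row=1, col=7), (row=2, col=6), (row=3, col=5), (row=4, col=4), (row=5, col=3), (row=6, col=2), (row=7, col=1), (row=8, col=0), (row=9, col=1)
  Distance 11: (row=0, col=7), (row=1, col=6), (row=2, col=5), (row=3, col=4), (row=4, col=3), (row=6, col=1), (row=7, col=0), (row=9, col=0)
  Distance 12: (row=0, col=6), (row=1, col=5), (row=2, col=4), (row=3, col=3), (row=4, col=2), (row=5, col=1), (row=6, col=0)
  Distance 13: (row=0, col=5), (row=1, col=4), (row=2, col=3), (row=4, col=1), (row=5, col=0)
  Distance 14: (row=0, col=4), (row=1, col=3), (row=2, col=2), (row=3, col=1), (row=4, col=0)
  Distance 15: (row=0, col=3), (row=1, col=2), (row=2, col=1), (row=3, col=0)
  Distance 16: (row=0, col=2), (row=1, col=1), (row=2, col=0)
  Distance 17: (row=0, col=1), (row=1, col=0)
  Distance 18: (row=0, col=0)
Total reachable: 104 (grid has 104 open cells total)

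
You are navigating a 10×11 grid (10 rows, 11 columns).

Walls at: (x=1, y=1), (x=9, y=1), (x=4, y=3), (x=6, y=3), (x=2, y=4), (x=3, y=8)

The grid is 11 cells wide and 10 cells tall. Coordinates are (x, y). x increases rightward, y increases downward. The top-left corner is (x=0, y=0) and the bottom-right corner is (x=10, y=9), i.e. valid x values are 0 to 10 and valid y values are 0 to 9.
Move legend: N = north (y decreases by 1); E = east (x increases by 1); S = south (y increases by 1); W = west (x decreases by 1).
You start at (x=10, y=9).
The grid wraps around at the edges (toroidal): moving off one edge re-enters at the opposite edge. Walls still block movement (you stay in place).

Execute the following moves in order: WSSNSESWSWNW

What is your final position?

Start: (x=10, y=9)
  W (west): (x=10, y=9) -> (x=9, y=9)
  S (south): (x=9, y=9) -> (x=9, y=0)
  S (south): blocked, stay at (x=9, y=0)
  N (north): (x=9, y=0) -> (x=9, y=9)
  S (south): (x=9, y=9) -> (x=9, y=0)
  E (east): (x=9, y=0) -> (x=10, y=0)
  S (south): (x=10, y=0) -> (x=10, y=1)
  W (west): blocked, stay at (x=10, y=1)
  S (south): (x=10, y=1) -> (x=10, y=2)
  W (west): (x=10, y=2) -> (x=9, y=2)
  N (north): blocked, stay at (x=9, y=2)
  W (west): (x=9, y=2) -> (x=8, y=2)
Final: (x=8, y=2)

Answer: Final position: (x=8, y=2)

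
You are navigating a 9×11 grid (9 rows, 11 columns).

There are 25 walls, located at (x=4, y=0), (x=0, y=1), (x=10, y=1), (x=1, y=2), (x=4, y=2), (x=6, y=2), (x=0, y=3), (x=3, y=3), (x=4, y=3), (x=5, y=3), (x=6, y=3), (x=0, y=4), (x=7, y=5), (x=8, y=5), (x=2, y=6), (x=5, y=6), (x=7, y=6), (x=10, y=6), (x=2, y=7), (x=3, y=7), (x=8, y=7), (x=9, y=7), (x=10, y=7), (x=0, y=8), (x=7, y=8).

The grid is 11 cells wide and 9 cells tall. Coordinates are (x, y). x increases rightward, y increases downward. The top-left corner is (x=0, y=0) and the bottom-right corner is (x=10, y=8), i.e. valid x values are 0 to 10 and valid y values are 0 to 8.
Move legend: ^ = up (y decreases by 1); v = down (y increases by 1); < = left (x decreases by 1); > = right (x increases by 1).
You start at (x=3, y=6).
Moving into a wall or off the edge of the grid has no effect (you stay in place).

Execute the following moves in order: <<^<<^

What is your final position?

Answer: Final position: (x=1, y=4)

Derivation:
Start: (x=3, y=6)
  < (left): blocked, stay at (x=3, y=6)
  < (left): blocked, stay at (x=3, y=6)
  ^ (up): (x=3, y=6) -> (x=3, y=5)
  < (left): (x=3, y=5) -> (x=2, y=5)
  < (left): (x=2, y=5) -> (x=1, y=5)
  ^ (up): (x=1, y=5) -> (x=1, y=4)
Final: (x=1, y=4)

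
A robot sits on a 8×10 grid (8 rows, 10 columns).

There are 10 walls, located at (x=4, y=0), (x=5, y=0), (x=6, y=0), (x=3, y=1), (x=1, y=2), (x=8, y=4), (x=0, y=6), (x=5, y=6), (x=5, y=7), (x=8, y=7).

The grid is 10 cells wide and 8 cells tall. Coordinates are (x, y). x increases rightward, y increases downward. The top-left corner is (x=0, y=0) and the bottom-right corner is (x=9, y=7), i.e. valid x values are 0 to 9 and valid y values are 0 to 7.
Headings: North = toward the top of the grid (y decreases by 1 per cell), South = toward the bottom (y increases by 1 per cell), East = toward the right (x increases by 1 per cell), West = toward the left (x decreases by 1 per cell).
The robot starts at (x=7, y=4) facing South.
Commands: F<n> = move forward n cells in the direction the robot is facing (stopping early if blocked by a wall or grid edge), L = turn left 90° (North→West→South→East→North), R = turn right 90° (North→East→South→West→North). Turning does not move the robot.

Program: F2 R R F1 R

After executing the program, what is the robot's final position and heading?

Answer: Final position: (x=7, y=5), facing East

Derivation:
Start: (x=7, y=4), facing South
  F2: move forward 2, now at (x=7, y=6)
  R: turn right, now facing West
  R: turn right, now facing North
  F1: move forward 1, now at (x=7, y=5)
  R: turn right, now facing East
Final: (x=7, y=5), facing East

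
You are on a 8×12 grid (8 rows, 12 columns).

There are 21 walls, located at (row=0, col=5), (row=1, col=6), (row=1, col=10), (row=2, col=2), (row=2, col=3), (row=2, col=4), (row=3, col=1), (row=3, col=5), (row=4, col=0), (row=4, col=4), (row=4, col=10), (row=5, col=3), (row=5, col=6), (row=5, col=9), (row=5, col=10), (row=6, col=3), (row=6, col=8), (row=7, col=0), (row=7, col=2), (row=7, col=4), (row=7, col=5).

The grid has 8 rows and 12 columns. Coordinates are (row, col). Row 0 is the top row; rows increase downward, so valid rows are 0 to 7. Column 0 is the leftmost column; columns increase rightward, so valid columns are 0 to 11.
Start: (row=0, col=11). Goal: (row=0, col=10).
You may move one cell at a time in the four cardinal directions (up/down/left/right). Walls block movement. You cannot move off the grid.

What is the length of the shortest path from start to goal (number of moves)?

BFS from (row=0, col=11) until reaching (row=0, col=10):
  Distance 0: (row=0, col=11)
  Distance 1: (row=0, col=10), (row=1, col=11)  <- goal reached here
One shortest path (1 moves): (row=0, col=11) -> (row=0, col=10)

Answer: Shortest path length: 1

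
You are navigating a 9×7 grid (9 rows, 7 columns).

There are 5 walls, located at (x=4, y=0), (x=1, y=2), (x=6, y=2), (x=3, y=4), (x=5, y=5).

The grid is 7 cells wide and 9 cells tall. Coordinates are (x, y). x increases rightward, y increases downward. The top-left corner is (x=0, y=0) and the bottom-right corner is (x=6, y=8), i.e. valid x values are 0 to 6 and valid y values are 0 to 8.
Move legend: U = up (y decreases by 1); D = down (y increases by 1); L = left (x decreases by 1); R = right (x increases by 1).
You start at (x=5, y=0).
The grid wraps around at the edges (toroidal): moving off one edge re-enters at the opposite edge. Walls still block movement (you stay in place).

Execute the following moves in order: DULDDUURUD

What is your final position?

Start: (x=5, y=0)
  D (down): (x=5, y=0) -> (x=5, y=1)
  U (up): (x=5, y=1) -> (x=5, y=0)
  L (left): blocked, stay at (x=5, y=0)
  D (down): (x=5, y=0) -> (x=5, y=1)
  D (down): (x=5, y=1) -> (x=5, y=2)
  U (up): (x=5, y=2) -> (x=5, y=1)
  U (up): (x=5, y=1) -> (x=5, y=0)
  R (right): (x=5, y=0) -> (x=6, y=0)
  U (up): (x=6, y=0) -> (x=6, y=8)
  D (down): (x=6, y=8) -> (x=6, y=0)
Final: (x=6, y=0)

Answer: Final position: (x=6, y=0)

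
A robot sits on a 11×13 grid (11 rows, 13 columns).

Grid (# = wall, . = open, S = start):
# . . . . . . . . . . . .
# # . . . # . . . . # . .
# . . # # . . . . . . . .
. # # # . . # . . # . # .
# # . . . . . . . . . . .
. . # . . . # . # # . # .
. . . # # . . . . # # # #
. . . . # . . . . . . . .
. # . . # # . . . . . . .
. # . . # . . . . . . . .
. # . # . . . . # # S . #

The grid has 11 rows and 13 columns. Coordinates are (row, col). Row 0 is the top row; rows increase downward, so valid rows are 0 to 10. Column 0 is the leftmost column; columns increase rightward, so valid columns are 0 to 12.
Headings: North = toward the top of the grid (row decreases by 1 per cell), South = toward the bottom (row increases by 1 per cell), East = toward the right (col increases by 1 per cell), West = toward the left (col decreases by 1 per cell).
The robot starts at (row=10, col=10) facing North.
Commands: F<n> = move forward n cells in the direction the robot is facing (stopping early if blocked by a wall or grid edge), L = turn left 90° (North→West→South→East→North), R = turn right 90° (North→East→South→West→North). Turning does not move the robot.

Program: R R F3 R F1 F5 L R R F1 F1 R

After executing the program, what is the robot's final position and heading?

Start: (row=10, col=10), facing North
  R: turn right, now facing East
  R: turn right, now facing South
  F3: move forward 0/3 (blocked), now at (row=10, col=10)
  R: turn right, now facing West
  F1: move forward 0/1 (blocked), now at (row=10, col=10)
  F5: move forward 0/5 (blocked), now at (row=10, col=10)
  L: turn left, now facing South
  R: turn right, now facing West
  R: turn right, now facing North
  F1: move forward 1, now at (row=9, col=10)
  F1: move forward 1, now at (row=8, col=10)
  R: turn right, now facing East
Final: (row=8, col=10), facing East

Answer: Final position: (row=8, col=10), facing East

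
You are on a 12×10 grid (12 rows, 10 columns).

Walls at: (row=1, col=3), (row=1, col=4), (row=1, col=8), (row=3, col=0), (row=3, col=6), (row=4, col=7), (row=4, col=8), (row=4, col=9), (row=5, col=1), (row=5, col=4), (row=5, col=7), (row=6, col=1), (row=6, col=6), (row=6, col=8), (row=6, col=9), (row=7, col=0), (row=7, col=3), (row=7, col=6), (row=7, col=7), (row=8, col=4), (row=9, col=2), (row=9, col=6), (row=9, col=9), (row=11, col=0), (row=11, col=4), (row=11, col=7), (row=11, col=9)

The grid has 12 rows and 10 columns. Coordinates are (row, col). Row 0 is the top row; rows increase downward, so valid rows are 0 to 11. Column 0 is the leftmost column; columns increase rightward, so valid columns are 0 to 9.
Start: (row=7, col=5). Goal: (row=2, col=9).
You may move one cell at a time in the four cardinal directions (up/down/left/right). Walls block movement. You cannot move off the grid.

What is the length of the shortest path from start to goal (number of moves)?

BFS from (row=7, col=5) until reaching (row=2, col=9):
  Distance 0: (row=7, col=5)
  Distance 1: (row=6, col=5), (row=7, col=4), (row=8, col=5)
  Distance 2: (row=5, col=5), (row=6, col=4), (row=8, col=6), (row=9, col=5)
  Distance 3: (row=4, col=5), (row=5, col=6), (row=6, col=3), (row=8, col=7), (row=9, col=4), (row=10, col=5)
  Distance 4: (row=3, col=5), (row=4, col=4), (row=4, col=6), (row=5, col=3), (row=6, col=2), (row=8, col=8), (row=9, col=3), (row=9, col=7), (row=10, col=4), (row=10, col=6), (row=11, col=5)
  Distance 5: (row=2, col=5), (row=3, col=4), (row=4, col=3), (row=5, col=2), (row=7, col=2), (row=7, col=8), (row=8, col=3), (row=8, col=9), (row=9, col=8), (row=10, col=3), (row=10, col=7), (row=11, col=6)
  Distance 6: (row=1, col=5), (row=2, col=4), (row=2, col=6), (row=3, col=3), (row=4, col=2), (row=7, col=1), (row=7, col=9), (row=8, col=2), (row=10, col=2), (row=10, col=8), (row=11, col=3)
  Distance 7: (row=0, col=5), (row=1, col=6), (row=2, col=3), (row=2, col=7), (row=3, col=2), (row=4, col=1), (row=8, col=1), (row=10, col=1), (row=10, col=9), (row=11, col=2), (row=11, col=8)
  Distance 8: (row=0, col=4), (row=0, col=6), (row=1, col=7), (row=2, col=2), (row=2, col=8), (row=3, col=1), (row=3, col=7), (row=4, col=0), (row=8, col=0), (row=9, col=1), (row=10, col=0), (row=11, col=1)
  Distance 9: (row=0, col=3), (row=0, col=7), (row=1, col=2), (row=2, col=1), (row=2, col=9), (row=3, col=8), (row=5, col=0), (row=9, col=0)  <- goal reached here
One shortest path (9 moves): (row=7, col=5) -> (row=6, col=5) -> (row=5, col=5) -> (row=4, col=5) -> (row=3, col=5) -> (row=2, col=5) -> (row=2, col=6) -> (row=2, col=7) -> (row=2, col=8) -> (row=2, col=9)

Answer: Shortest path length: 9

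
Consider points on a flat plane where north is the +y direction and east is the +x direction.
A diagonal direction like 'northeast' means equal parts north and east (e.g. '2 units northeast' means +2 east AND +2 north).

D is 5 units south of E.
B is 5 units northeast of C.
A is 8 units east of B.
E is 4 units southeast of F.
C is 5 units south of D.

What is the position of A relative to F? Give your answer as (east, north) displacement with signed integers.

Answer: A is at (east=17, north=-9) relative to F.

Derivation:
Place F at the origin (east=0, north=0).
  E is 4 units southeast of F: delta (east=+4, north=-4); E at (east=4, north=-4).
  D is 5 units south of E: delta (east=+0, north=-5); D at (east=4, north=-9).
  C is 5 units south of D: delta (east=+0, north=-5); C at (east=4, north=-14).
  B is 5 units northeast of C: delta (east=+5, north=+5); B at (east=9, north=-9).
  A is 8 units east of B: delta (east=+8, north=+0); A at (east=17, north=-9).
Therefore A relative to F: (east=17, north=-9).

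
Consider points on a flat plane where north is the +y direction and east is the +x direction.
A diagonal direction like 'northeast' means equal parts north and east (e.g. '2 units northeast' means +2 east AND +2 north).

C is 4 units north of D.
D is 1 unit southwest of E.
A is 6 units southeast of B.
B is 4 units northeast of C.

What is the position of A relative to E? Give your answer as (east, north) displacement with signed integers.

Place E at the origin (east=0, north=0).
  D is 1 unit southwest of E: delta (east=-1, north=-1); D at (east=-1, north=-1).
  C is 4 units north of D: delta (east=+0, north=+4); C at (east=-1, north=3).
  B is 4 units northeast of C: delta (east=+4, north=+4); B at (east=3, north=7).
  A is 6 units southeast of B: delta (east=+6, north=-6); A at (east=9, north=1).
Therefore A relative to E: (east=9, north=1).

Answer: A is at (east=9, north=1) relative to E.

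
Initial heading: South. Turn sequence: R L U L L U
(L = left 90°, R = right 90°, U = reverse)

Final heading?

Answer: Final heading: North

Derivation:
Start: South
  R (right (90° clockwise)) -> West
  L (left (90° counter-clockwise)) -> South
  U (U-turn (180°)) -> North
  L (left (90° counter-clockwise)) -> West
  L (left (90° counter-clockwise)) -> South
  U (U-turn (180°)) -> North
Final: North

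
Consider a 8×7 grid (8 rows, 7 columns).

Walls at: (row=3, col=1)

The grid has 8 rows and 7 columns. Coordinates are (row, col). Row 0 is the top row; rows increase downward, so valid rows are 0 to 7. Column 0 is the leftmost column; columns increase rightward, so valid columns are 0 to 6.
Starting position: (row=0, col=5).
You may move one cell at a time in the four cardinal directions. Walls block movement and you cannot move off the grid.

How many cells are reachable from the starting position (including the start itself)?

BFS flood-fill from (row=0, col=5):
  Distance 0: (row=0, col=5)
  Distance 1: (row=0, col=4), (row=0, col=6), (row=1, col=5)
  Distance 2: (row=0, col=3), (row=1, col=4), (row=1, col=6), (row=2, col=5)
  Distance 3: (row=0, col=2), (row=1, col=3), (row=2, col=4), (row=2, col=6), (row=3, col=5)
  Distance 4: (row=0, col=1), (row=1, col=2), (row=2, col=3), (row=3, col=4), (row=3, col=6), (row=4, col=5)
  Distance 5: (row=0, col=0), (row=1, col=1), (row=2, col=2), (row=3, col=3), (row=4, col=4), (row=4, col=6), (row=5, col=5)
  Distance 6: (row=1, col=0), (row=2, col=1), (row=3, col=2), (row=4, col=3), (row=5, col=4), (row=5, col=6), (row=6, col=5)
  Distance 7: (row=2, col=0), (row=4, col=2), (row=5, col=3), (row=6, col=4), (row=6, col=6), (row=7, col=5)
  Distance 8: (row=3, col=0), (row=4, col=1), (row=5, col=2), (row=6, col=3), (row=7, col=4), (row=7, col=6)
  Distance 9: (row=4, col=0), (row=5, col=1), (row=6, col=2), (row=7, col=3)
  Distance 10: (row=5, col=0), (row=6, col=1), (row=7, col=2)
  Distance 11: (row=6, col=0), (row=7, col=1)
  Distance 12: (row=7, col=0)
Total reachable: 55 (grid has 55 open cells total)

Answer: Reachable cells: 55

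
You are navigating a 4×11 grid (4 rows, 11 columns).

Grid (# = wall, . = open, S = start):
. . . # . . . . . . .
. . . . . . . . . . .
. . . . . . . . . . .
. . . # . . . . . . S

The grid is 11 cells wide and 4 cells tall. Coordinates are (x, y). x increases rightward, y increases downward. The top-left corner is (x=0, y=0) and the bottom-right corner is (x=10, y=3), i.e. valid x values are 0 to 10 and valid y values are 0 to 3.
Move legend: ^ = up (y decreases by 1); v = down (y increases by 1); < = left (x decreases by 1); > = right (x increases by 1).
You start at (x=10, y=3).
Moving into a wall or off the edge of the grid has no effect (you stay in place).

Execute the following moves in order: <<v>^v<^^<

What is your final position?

Start: (x=10, y=3)
  < (left): (x=10, y=3) -> (x=9, y=3)
  < (left): (x=9, y=3) -> (x=8, y=3)
  v (down): blocked, stay at (x=8, y=3)
  > (right): (x=8, y=3) -> (x=9, y=3)
  ^ (up): (x=9, y=3) -> (x=9, y=2)
  v (down): (x=9, y=2) -> (x=9, y=3)
  < (left): (x=9, y=3) -> (x=8, y=3)
  ^ (up): (x=8, y=3) -> (x=8, y=2)
  ^ (up): (x=8, y=2) -> (x=8, y=1)
  < (left): (x=8, y=1) -> (x=7, y=1)
Final: (x=7, y=1)

Answer: Final position: (x=7, y=1)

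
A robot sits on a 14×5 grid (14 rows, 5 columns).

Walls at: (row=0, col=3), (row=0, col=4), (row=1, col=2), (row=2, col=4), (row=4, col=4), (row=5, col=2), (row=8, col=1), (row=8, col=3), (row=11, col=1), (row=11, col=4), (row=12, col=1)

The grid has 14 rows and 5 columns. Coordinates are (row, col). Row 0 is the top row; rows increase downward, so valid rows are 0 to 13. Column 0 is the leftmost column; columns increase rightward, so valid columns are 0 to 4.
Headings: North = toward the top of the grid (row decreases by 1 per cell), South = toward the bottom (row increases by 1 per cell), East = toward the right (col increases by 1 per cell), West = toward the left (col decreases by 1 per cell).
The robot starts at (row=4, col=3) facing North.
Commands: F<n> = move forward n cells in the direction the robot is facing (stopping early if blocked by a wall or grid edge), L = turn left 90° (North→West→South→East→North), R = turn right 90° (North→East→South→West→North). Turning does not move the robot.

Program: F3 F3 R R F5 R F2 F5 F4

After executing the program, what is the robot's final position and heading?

Start: (row=4, col=3), facing North
  F3: move forward 3, now at (row=1, col=3)
  F3: move forward 0/3 (blocked), now at (row=1, col=3)
  R: turn right, now facing East
  R: turn right, now facing South
  F5: move forward 5, now at (row=6, col=3)
  R: turn right, now facing West
  F2: move forward 2, now at (row=6, col=1)
  F5: move forward 1/5 (blocked), now at (row=6, col=0)
  F4: move forward 0/4 (blocked), now at (row=6, col=0)
Final: (row=6, col=0), facing West

Answer: Final position: (row=6, col=0), facing West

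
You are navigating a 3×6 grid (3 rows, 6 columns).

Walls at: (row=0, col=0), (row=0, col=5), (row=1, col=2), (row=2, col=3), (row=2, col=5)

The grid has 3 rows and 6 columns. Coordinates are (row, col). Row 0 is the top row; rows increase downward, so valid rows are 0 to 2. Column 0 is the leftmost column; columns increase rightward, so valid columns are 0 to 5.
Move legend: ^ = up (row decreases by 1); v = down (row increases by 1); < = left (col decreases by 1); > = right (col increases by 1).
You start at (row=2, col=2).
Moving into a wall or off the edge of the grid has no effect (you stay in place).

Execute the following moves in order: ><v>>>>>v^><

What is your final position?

Start: (row=2, col=2)
  > (right): blocked, stay at (row=2, col=2)
  < (left): (row=2, col=2) -> (row=2, col=1)
  v (down): blocked, stay at (row=2, col=1)
  > (right): (row=2, col=1) -> (row=2, col=2)
  [×4]> (right): blocked, stay at (row=2, col=2)
  v (down): blocked, stay at (row=2, col=2)
  ^ (up): blocked, stay at (row=2, col=2)
  > (right): blocked, stay at (row=2, col=2)
  < (left): (row=2, col=2) -> (row=2, col=1)
Final: (row=2, col=1)

Answer: Final position: (row=2, col=1)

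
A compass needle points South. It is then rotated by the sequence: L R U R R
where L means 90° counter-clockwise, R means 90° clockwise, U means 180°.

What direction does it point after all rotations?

Start: South
  L (left (90° counter-clockwise)) -> East
  R (right (90° clockwise)) -> South
  U (U-turn (180°)) -> North
  R (right (90° clockwise)) -> East
  R (right (90° clockwise)) -> South
Final: South

Answer: Final heading: South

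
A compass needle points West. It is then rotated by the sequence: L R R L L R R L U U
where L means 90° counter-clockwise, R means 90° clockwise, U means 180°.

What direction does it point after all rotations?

Answer: Final heading: West

Derivation:
Start: West
  L (left (90° counter-clockwise)) -> South
  R (right (90° clockwise)) -> West
  R (right (90° clockwise)) -> North
  L (left (90° counter-clockwise)) -> West
  L (left (90° counter-clockwise)) -> South
  R (right (90° clockwise)) -> West
  R (right (90° clockwise)) -> North
  L (left (90° counter-clockwise)) -> West
  U (U-turn (180°)) -> East
  U (U-turn (180°)) -> West
Final: West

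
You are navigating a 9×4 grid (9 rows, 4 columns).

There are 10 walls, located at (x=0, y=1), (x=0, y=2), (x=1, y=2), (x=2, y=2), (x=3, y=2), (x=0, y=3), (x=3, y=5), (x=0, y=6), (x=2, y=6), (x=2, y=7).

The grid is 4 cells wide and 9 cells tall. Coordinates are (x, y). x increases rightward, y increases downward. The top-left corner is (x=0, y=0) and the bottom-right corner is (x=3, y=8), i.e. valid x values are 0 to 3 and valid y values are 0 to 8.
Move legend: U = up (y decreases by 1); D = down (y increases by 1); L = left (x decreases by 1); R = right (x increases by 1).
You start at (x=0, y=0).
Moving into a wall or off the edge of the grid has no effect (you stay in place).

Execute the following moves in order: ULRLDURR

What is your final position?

Start: (x=0, y=0)
  U (up): blocked, stay at (x=0, y=0)
  L (left): blocked, stay at (x=0, y=0)
  R (right): (x=0, y=0) -> (x=1, y=0)
  L (left): (x=1, y=0) -> (x=0, y=0)
  D (down): blocked, stay at (x=0, y=0)
  U (up): blocked, stay at (x=0, y=0)
  R (right): (x=0, y=0) -> (x=1, y=0)
  R (right): (x=1, y=0) -> (x=2, y=0)
Final: (x=2, y=0)

Answer: Final position: (x=2, y=0)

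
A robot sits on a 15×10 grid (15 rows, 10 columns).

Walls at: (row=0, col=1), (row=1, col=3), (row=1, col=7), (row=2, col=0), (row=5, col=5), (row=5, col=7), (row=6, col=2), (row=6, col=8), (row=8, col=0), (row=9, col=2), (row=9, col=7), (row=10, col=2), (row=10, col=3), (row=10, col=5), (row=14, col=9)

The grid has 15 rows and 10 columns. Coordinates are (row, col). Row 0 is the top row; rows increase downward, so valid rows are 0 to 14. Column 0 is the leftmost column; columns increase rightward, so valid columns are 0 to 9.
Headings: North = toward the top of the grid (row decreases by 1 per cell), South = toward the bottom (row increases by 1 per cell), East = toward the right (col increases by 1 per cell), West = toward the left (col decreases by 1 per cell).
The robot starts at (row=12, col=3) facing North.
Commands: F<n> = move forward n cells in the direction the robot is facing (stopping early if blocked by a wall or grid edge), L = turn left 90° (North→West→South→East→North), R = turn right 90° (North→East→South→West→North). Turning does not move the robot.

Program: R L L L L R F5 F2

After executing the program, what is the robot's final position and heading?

Answer: Final position: (row=14, col=3), facing South

Derivation:
Start: (row=12, col=3), facing North
  R: turn right, now facing East
  L: turn left, now facing North
  L: turn left, now facing West
  L: turn left, now facing South
  L: turn left, now facing East
  R: turn right, now facing South
  F5: move forward 2/5 (blocked), now at (row=14, col=3)
  F2: move forward 0/2 (blocked), now at (row=14, col=3)
Final: (row=14, col=3), facing South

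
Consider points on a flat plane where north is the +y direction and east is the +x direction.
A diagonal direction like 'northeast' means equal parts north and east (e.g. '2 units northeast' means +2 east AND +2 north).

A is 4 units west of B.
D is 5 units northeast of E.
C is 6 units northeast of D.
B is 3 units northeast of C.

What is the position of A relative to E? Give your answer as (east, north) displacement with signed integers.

Answer: A is at (east=10, north=14) relative to E.

Derivation:
Place E at the origin (east=0, north=0).
  D is 5 units northeast of E: delta (east=+5, north=+5); D at (east=5, north=5).
  C is 6 units northeast of D: delta (east=+6, north=+6); C at (east=11, north=11).
  B is 3 units northeast of C: delta (east=+3, north=+3); B at (east=14, north=14).
  A is 4 units west of B: delta (east=-4, north=+0); A at (east=10, north=14).
Therefore A relative to E: (east=10, north=14).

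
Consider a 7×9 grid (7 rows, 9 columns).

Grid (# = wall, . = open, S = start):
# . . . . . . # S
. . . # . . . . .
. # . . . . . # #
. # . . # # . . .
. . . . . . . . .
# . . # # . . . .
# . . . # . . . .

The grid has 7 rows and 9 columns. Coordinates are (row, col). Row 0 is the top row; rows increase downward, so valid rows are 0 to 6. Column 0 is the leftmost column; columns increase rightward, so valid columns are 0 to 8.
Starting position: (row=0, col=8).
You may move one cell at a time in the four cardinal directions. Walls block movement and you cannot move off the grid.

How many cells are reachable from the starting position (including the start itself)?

Answer: Reachable cells: 49

Derivation:
BFS flood-fill from (row=0, col=8):
  Distance 0: (row=0, col=8)
  Distance 1: (row=1, col=8)
  Distance 2: (row=1, col=7)
  Distance 3: (row=1, col=6)
  Distance 4: (row=0, col=6), (row=1, col=5), (row=2, col=6)
  Distance 5: (row=0, col=5), (row=1, col=4), (row=2, col=5), (row=3, col=6)
  Distance 6: (row=0, col=4), (row=2, col=4), (row=3, col=7), (row=4, col=6)
  Distance 7: (row=0, col=3), (row=2, col=3), (row=3, col=8), (row=4, col=5), (row=4, col=7), (row=5, col=6)
  Distance 8: (row=0, col=2), (row=2, col=2), (row=3, col=3), (row=4, col=4), (row=4, col=8), (row=5, col=5), (row=5, col=7), (row=6, col=6)
  Distance 9: (row=0, col=1), (row=1, col=2), (row=3, col=2), (row=4, col=3), (row=5, col=8), (row=6, col=5), (row=6, col=7)
  Distance 10: (row=1, col=1), (row=4, col=2), (row=6, col=8)
  Distance 11: (row=1, col=0), (row=4, col=1), (row=5, col=2)
  Distance 12: (row=2, col=0), (row=4, col=0), (row=5, col=1), (row=6, col=2)
  Distance 13: (row=3, col=0), (row=6, col=1), (row=6, col=3)
Total reachable: 49 (grid has 49 open cells total)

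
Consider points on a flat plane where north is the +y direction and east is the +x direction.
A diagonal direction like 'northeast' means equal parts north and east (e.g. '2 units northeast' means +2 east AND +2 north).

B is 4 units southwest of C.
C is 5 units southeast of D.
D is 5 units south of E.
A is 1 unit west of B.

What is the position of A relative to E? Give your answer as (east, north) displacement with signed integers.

Answer: A is at (east=0, north=-14) relative to E.

Derivation:
Place E at the origin (east=0, north=0).
  D is 5 units south of E: delta (east=+0, north=-5); D at (east=0, north=-5).
  C is 5 units southeast of D: delta (east=+5, north=-5); C at (east=5, north=-10).
  B is 4 units southwest of C: delta (east=-4, north=-4); B at (east=1, north=-14).
  A is 1 unit west of B: delta (east=-1, north=+0); A at (east=0, north=-14).
Therefore A relative to E: (east=0, north=-14).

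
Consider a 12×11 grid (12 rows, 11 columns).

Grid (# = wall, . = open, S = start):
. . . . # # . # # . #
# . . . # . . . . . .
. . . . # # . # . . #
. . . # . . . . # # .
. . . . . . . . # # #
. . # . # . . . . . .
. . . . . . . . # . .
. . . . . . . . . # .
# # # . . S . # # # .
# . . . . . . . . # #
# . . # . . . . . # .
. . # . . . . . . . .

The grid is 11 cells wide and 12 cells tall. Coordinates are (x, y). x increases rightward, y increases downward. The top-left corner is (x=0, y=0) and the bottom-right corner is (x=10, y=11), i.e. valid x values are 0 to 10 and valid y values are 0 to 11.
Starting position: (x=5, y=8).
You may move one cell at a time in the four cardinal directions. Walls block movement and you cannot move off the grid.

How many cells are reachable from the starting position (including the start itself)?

BFS flood-fill from (x=5, y=8):
  Distance 0: (x=5, y=8)
  Distance 1: (x=5, y=7), (x=4, y=8), (x=6, y=8), (x=5, y=9)
  Distance 2: (x=5, y=6), (x=4, y=7), (x=6, y=7), (x=3, y=8), (x=4, y=9), (x=6, y=9), (x=5, y=10)
  Distance 3: (x=5, y=5), (x=4, y=6), (x=6, y=6), (x=3, y=7), (x=7, y=7), (x=3, y=9), (x=7, y=9), (x=4, y=10), (x=6, y=10), (x=5, y=11)
  Distance 4: (x=5, y=4), (x=6, y=5), (x=3, y=6), (x=7, y=6), (x=2, y=7), (x=8, y=7), (x=2, y=9), (x=8, y=9), (x=7, y=10), (x=4, y=11), (x=6, y=11)
  Distance 5: (x=5, y=3), (x=4, y=4), (x=6, y=4), (x=3, y=5), (x=7, y=5), (x=2, y=6), (x=1, y=7), (x=1, y=9), (x=2, y=10), (x=8, y=10), (x=3, y=11), (x=7, y=11)
  Distance 6: (x=4, y=3), (x=6, y=3), (x=3, y=4), (x=7, y=4), (x=8, y=5), (x=1, y=6), (x=0, y=7), (x=1, y=10), (x=8, y=11)
  Distance 7: (x=6, y=2), (x=7, y=3), (x=2, y=4), (x=1, y=5), (x=9, y=5), (x=0, y=6), (x=1, y=11), (x=9, y=11)
  Distance 8: (x=6, y=1), (x=2, y=3), (x=1, y=4), (x=0, y=5), (x=10, y=5), (x=9, y=6), (x=0, y=11), (x=10, y=11)
  Distance 9: (x=6, y=0), (x=5, y=1), (x=7, y=1), (x=2, y=2), (x=1, y=3), (x=0, y=4), (x=10, y=6), (x=10, y=10)
  Distance 10: (x=2, y=1), (x=8, y=1), (x=1, y=2), (x=3, y=2), (x=0, y=3), (x=10, y=7)
  Distance 11: (x=2, y=0), (x=1, y=1), (x=3, y=1), (x=9, y=1), (x=0, y=2), (x=8, y=2), (x=10, y=8)
  Distance 12: (x=1, y=0), (x=3, y=0), (x=9, y=0), (x=10, y=1), (x=9, y=2)
  Distance 13: (x=0, y=0)
Total reachable: 97 (grid has 98 open cells total)

Answer: Reachable cells: 97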